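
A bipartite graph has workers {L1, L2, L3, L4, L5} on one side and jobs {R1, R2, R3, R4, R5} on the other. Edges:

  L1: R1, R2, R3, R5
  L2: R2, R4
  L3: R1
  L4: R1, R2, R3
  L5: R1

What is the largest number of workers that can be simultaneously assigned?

4

Unit-capacity flow: source→left, listed edges, right→sink; max matching = max flow.
Augmenting path L1→R1 (+1); matched 1.
Augmenting path L2→R2 (+1); matched 2.
Augmenting path L4→R3 (+1); matched 3.
Augmenting path L3→R1→L1→R5 (+1); matched 4.
No augmenting path remains; maximum matching = 4.
König certificate: {L1, L2, L4, R1} is a vertex cover of size 4 (every listed pair touches it), so no matching can be larger.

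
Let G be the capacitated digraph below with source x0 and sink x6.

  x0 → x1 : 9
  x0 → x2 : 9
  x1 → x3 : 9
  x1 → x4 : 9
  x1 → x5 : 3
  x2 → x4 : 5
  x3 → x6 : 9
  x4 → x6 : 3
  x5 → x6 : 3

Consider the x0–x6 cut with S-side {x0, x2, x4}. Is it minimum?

Yes — it is a minimum cut (capacity 12).

Given cut capacity: 9 + 3 = 12.
Augment x0→x1→x3→x6: bottleneck 9, flow now 9.
Augment x0→x2→x4→x6: bottleneck 3, flow now 12.
No augmenting path remains; maximum flow = 12.
Cut capacity 12 equals the max flow, so it is a minimum cut.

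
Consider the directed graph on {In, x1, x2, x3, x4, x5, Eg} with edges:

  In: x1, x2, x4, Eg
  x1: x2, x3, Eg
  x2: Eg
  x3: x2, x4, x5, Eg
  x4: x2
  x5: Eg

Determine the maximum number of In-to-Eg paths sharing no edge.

3

Assign every edge capacity 1; by Menger, the answer equals the max flow.
Path In→Eg (+1); total 1.
Path In→x1→Eg (+1); total 2.
Path In→x2→Eg (+1); total 3.
No residual In→Eg path; max flow = 3.
Certifying cut of size 3: {In→Eg, In→x1, x2→Eg}.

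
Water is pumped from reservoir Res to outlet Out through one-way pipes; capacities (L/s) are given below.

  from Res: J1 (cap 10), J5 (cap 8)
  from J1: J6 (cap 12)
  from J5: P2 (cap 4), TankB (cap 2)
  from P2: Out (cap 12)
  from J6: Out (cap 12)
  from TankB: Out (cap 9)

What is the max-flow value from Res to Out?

Augment Res→J1→J6→Out: bottleneck 10, flow now 10.
Augment Res→J5→P2→Out: bottleneck 4, flow now 14.
Augment Res→J5→TankB→Out: bottleneck 2, flow now 16.
No augmenting path remains; maximum flow = 16.
In the residual graph, reachable from Res: {Res, J5}.
Min-cut edges: Res→J1 (10), J5→P2 (4), J5→TankB (2); capacity 10 + 4 + 2 = 16.
This cut is saturated, so no flow can exceed 16.

16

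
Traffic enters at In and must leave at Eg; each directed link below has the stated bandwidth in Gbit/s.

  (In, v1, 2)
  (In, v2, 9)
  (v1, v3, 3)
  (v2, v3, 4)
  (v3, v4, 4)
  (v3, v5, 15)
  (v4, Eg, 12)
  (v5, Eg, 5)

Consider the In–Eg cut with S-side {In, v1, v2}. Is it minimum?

Given cut capacity: 3 + 4 = 7.
Augment In→v1→v3→v4→Eg: bottleneck 2, flow now 2.
Augment In→v2→v3→v4→Eg: bottleneck 2, flow now 4.
Augment In→v2→v3→v5→Eg: bottleneck 2, flow now 6.
No augmenting path remains; maximum flow = 6.
In the residual graph, reachable from In: {In, v2}.
Min-cut edges: In→v1 (2), v2→v3 (4); capacity 2 + 4 = 6.
Cut capacity 7 exceeds the max flow 6, so it is not minimum.

No — its capacity is 7, but the minimum cut has capacity 6.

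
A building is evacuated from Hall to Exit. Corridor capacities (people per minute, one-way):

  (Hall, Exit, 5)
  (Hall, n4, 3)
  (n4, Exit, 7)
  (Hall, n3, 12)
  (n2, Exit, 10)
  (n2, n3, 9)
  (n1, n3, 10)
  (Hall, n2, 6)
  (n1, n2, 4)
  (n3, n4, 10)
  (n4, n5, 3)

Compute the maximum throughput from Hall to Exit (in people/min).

Augment Hall→Exit: bottleneck 5, flow now 5.
Augment Hall→n2→Exit: bottleneck 6, flow now 11.
Augment Hall→n4→Exit: bottleneck 3, flow now 14.
Augment Hall→n3→n4→Exit: bottleneck 4, flow now 18.
No augmenting path remains; maximum flow = 18.
In the residual graph, reachable from Hall: {Hall, n3, n4, n5}.
Min-cut edges: Hall→n2 (6), Hall→Exit (5), n4→Exit (7); capacity 6 + 5 + 7 = 18.
This cut is saturated, so no flow can exceed 18.

18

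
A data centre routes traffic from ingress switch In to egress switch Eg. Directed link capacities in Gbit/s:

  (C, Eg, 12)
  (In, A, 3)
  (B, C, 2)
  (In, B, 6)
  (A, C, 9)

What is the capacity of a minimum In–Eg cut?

5

Augment In→A→C→Eg: bottleneck 3, flow now 3.
Augment In→B→C→Eg: bottleneck 2, flow now 5.
No augmenting path remains; maximum flow = 5.
By max-flow min-cut, the minimum cut capacity equals the max flow.
In the residual graph, reachable from In: {In, B}.
Min-cut edges: In→A (3), B→C (2); capacity 3 + 2 = 5.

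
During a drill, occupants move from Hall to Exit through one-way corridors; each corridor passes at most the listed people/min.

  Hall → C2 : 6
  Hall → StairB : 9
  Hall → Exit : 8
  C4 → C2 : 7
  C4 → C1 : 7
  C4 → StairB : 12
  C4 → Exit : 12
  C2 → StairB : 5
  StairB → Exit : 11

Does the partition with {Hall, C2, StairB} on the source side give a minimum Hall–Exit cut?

Given cut capacity: 8 + 11 = 19.
Augment Hall→Exit: bottleneck 8, flow now 8.
Augment Hall→StairB→Exit: bottleneck 9, flow now 17.
Augment Hall→C2→StairB→Exit: bottleneck 2, flow now 19.
No augmenting path remains; maximum flow = 19.
Cut capacity 19 equals the max flow, so it is a minimum cut.

Yes — it is a minimum cut (capacity 19).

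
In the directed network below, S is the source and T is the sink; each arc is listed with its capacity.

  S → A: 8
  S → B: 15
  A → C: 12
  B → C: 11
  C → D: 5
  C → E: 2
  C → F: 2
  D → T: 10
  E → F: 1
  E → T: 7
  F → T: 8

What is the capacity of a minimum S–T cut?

9

Augment S→A→C→D→T: bottleneck 5, flow now 5.
Augment S→A→C→E→T: bottleneck 2, flow now 7.
Augment S→A→C→F→T: bottleneck 1, flow now 8.
Augment S→B→C→F→T: bottleneck 1, flow now 9.
No augmenting path remains; maximum flow = 9.
By max-flow min-cut, the minimum cut capacity equals the max flow.
In the residual graph, reachable from S: {S, A, B, C}.
Min-cut edges: C→D (5), C→E (2), C→F (2); capacity 5 + 2 + 2 = 9.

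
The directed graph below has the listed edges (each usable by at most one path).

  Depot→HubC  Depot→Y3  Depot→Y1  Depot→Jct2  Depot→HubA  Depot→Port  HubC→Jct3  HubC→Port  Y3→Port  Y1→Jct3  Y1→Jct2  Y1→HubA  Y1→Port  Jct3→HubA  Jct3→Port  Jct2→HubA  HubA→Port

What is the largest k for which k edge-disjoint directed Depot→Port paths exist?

5

Assign every edge capacity 1; by Menger, the answer equals the max flow.
Path Depot→Port (+1); total 1.
Path Depot→HubC→Port (+1); total 2.
Path Depot→Y3→Port (+1); total 3.
Path Depot→Y1→Port (+1); total 4.
Path Depot→HubA→Port (+1); total 5.
No residual Depot→Port path; max flow = 5.
Certifying cut of size 5: {Depot→HubC, Depot→Port, Depot→Y1, Depot→Y3, HubA→Port}.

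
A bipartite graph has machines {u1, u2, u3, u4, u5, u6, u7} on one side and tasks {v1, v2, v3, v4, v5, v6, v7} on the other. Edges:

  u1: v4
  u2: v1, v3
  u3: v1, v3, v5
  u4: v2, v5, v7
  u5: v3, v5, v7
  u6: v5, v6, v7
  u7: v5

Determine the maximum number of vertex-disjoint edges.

Unit-capacity flow: source→left, listed edges, right→sink; max matching = max flow.
Augmenting path u1→v4 (+1); matched 1.
Augmenting path u2→v1 (+1); matched 2.
Augmenting path u3→v3 (+1); matched 3.
Augmenting path u4→v2 (+1); matched 4.
Augmenting path u5→v5 (+1); matched 5.
Augmenting path u6→v6 (+1); matched 6.
Augmenting path u7→v5→u5→v7 (+1); matched 7.
No augmenting path remains; maximum matching = 7.
König certificate: {u1, u2, u3, u4, u5, u6, u7} is a vertex cover of size 7 (every listed pair touches it), so no matching can be larger.

7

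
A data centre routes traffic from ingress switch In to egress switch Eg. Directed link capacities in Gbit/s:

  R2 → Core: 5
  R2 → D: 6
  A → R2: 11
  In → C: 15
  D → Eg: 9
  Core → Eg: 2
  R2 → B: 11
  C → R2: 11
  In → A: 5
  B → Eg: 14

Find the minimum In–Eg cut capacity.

Augment In→C→R2→D→Eg: bottleneck 6, flow now 6.
Augment In→C→R2→Core→Eg: bottleneck 2, flow now 8.
Augment In→C→R2→B→Eg: bottleneck 3, flow now 11.
Augment In→A→R2→B→Eg: bottleneck 5, flow now 16.
No augmenting path remains; maximum flow = 16.
By max-flow min-cut, the minimum cut capacity equals the max flow.
In the residual graph, reachable from In: {In, C}.
Min-cut edges: In→A (5), C→R2 (11); capacity 5 + 11 = 16.

16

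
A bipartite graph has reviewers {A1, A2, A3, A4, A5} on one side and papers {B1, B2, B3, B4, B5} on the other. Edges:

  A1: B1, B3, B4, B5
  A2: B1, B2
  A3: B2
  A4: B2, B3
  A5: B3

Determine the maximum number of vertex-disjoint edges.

4

Unit-capacity flow: source→left, listed edges, right→sink; max matching = max flow.
Augmenting path A1→B1 (+1); matched 1.
Augmenting path A2→B2 (+1); matched 2.
Augmenting path A4→B3 (+1); matched 3.
Augmenting path A3→B2→A2→B1→A1→B4 (+1); matched 4.
No augmenting path remains; maximum matching = 4.
König certificate: {A1, A2, B2, B3} is a vertex cover of size 4 (every listed pair touches it), so no matching can be larger.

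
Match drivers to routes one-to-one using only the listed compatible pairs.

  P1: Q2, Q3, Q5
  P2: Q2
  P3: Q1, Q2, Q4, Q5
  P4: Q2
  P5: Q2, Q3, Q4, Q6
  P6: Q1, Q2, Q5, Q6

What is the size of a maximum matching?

Unit-capacity flow: source→left, listed edges, right→sink; max matching = max flow.
Augmenting path P1→Q2 (+1); matched 1.
Augmenting path P3→Q1 (+1); matched 2.
Augmenting path P5→Q3 (+1); matched 3.
Augmenting path P6→Q5 (+1); matched 4.
Augmenting path P2→Q2→P1→Q3→P5→Q4 (+1); matched 5.
No augmenting path remains; maximum matching = 5.
König certificate: {P1, P3, P5, P6, Q2} is a vertex cover of size 5 (every listed pair touches it), so no matching can be larger.

5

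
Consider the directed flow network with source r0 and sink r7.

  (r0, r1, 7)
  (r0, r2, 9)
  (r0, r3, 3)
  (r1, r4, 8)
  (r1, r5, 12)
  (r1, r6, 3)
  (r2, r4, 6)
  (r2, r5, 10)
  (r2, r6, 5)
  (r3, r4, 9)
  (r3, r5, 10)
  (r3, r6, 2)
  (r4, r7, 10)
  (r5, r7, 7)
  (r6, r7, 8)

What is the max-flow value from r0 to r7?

Augment r0→r1→r4→r7: bottleneck 7, flow now 7.
Augment r0→r2→r4→r7: bottleneck 3, flow now 10.
Augment r0→r2→r5→r7: bottleneck 6, flow now 16.
Augment r0→r3→r5→r7: bottleneck 1, flow now 17.
Augment r0→r3→r6→r7: bottleneck 2, flow now 19.
No augmenting path remains; maximum flow = 19.
In the residual graph, reachable from r0: {r0}.
Min-cut edges: r0→r1 (7), r0→r2 (9), r0→r3 (3); capacity 7 + 9 + 3 = 19.
This cut is saturated, so no flow can exceed 19.

19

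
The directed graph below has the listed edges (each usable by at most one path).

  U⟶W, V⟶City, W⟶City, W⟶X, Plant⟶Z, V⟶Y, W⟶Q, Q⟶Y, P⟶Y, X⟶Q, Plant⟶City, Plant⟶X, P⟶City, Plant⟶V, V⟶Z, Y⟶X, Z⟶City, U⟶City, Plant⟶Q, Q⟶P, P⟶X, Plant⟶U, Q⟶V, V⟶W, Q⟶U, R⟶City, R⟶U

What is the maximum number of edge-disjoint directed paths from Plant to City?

6

Assign every edge capacity 1; by Menger, the answer equals the max flow.
Path Plant→City (+1); total 1.
Path Plant→U→City (+1); total 2.
Path Plant→V→City (+1); total 3.
Path Plant→Z→City (+1); total 4.
Path Plant→Q→P→City (+1); total 5.
Path Plant→X→Q→U→W→City (+1); total 6.
No residual Plant→City path; max flow = 6.
Certifying cut of size 6: {Plant→City, Plant→Q, Plant→U, Plant→V, Plant→X, Plant→Z}.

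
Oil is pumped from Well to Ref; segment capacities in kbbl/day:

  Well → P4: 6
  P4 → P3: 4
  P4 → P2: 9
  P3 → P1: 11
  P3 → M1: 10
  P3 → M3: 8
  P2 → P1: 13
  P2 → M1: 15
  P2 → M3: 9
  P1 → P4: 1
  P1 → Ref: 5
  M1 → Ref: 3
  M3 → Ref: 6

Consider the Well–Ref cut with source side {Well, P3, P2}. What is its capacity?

72

Edges leaving {Well, P3, P2}: Well→P4 (6), P3→P1 (11), P3→M1 (10), P3→M3 (8), P2→P1 (13), P2→M1 (15), P2→M3 (9).
Cut capacity = 6 + 11 + 10 + 8 + 13 + 15 + 9 = 72.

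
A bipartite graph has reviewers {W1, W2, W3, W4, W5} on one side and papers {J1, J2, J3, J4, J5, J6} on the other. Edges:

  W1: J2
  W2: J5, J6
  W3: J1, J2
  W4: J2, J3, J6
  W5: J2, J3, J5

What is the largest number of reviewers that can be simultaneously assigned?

Unit-capacity flow: source→left, listed edges, right→sink; max matching = max flow.
Augmenting path W1→J2 (+1); matched 1.
Augmenting path W2→J5 (+1); matched 2.
Augmenting path W3→J1 (+1); matched 3.
Augmenting path W4→J3 (+1); matched 4.
Augmenting path W5→J3→W4→J6 (+1); matched 5.
No augmenting path remains; maximum matching = 5.
König certificate: {W1, W2, W3, W4, W5} is a vertex cover of size 5 (every listed pair touches it), so no matching can be larger.

5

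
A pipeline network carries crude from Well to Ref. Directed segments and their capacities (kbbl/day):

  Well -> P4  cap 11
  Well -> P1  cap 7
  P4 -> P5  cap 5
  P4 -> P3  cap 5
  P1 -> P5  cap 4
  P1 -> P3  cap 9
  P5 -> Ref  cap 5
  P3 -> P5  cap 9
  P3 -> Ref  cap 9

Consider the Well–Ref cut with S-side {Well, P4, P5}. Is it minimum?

No — its capacity is 17, but the minimum cut has capacity 14.

Given cut capacity: 7 + 5 + 5 = 17.
Augment Well→P4→P5→Ref: bottleneck 5, flow now 5.
Augment Well→P4→P3→Ref: bottleneck 5, flow now 10.
Augment Well→P1→P3→Ref: bottleneck 4, flow now 14.
No augmenting path remains; maximum flow = 14.
In the residual graph, reachable from Well: {Well, P4, P1, P5, P3}.
Min-cut edges: P5→Ref (5), P3→Ref (9); capacity 5 + 9 = 14.
Cut capacity 17 exceeds the max flow 14, so it is not minimum.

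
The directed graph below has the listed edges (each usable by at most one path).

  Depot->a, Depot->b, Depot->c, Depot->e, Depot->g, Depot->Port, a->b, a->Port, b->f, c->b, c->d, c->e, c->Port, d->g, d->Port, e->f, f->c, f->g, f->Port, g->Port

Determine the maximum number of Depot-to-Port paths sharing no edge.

6

Assign every edge capacity 1; by Menger, the answer equals the max flow.
Path Depot→Port (+1); total 1.
Path Depot→a→Port (+1); total 2.
Path Depot→c→Port (+1); total 3.
Path Depot→g→Port (+1); total 4.
Path Depot→b→f→Port (+1); total 5.
Path Depot→e→f→c→d→Port (+1); total 6.
No residual Depot→Port path; max flow = 6.
Certifying cut of size 6: {Depot→Port, Depot→a, Depot→b, Depot→c, Depot→e, Depot→g}.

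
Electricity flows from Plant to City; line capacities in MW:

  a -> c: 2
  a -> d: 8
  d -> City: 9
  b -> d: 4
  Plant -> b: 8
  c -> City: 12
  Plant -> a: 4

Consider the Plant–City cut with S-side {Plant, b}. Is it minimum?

Given cut capacity: 4 + 4 = 8.
Augment Plant→a→c→City: bottleneck 2, flow now 2.
Augment Plant→a→d→City: bottleneck 2, flow now 4.
Augment Plant→b→d→City: bottleneck 4, flow now 8.
No augmenting path remains; maximum flow = 8.
Cut capacity 8 equals the max flow, so it is a minimum cut.

Yes — it is a minimum cut (capacity 8).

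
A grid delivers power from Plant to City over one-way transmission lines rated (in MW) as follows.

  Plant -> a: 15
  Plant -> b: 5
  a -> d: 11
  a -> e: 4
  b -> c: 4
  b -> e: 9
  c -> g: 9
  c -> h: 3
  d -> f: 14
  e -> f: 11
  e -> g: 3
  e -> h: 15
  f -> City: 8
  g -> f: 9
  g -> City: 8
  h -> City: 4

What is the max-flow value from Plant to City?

Augment Plant→a→d→f→City: bottleneck 8, flow now 8.
Augment Plant→a→e→g→City: bottleneck 3, flow now 11.
Augment Plant→a→e→h→City: bottleneck 1, flow now 12.
Augment Plant→b→c→g→City: bottleneck 4, flow now 16.
Augment Plant→b→e→h→City: bottleneck 1, flow now 17.
No augmenting path remains; maximum flow = 17.
In the residual graph, reachable from Plant: {Plant, a, d, f}.
Min-cut edges: Plant→b (5), a→e (4), f→City (8); capacity 5 + 4 + 8 = 17.
This cut is saturated, so no flow can exceed 17.

17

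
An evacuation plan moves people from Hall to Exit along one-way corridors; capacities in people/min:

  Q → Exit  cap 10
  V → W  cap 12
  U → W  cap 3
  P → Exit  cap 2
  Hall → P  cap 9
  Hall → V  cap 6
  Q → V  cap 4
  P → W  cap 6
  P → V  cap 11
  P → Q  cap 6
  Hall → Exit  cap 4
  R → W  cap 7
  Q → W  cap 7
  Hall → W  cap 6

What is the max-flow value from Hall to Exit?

Augment Hall→Exit: bottleneck 4, flow now 4.
Augment Hall→P→Exit: bottleneck 2, flow now 6.
Augment Hall→P→Q→Exit: bottleneck 6, flow now 12.
No augmenting path remains; maximum flow = 12.
In the residual graph, reachable from Hall: {Hall, P, V, W}.
Min-cut edges: Hall→Exit (4), P→Q (6), P→Exit (2); capacity 4 + 6 + 2 = 12.
This cut is saturated, so no flow can exceed 12.

12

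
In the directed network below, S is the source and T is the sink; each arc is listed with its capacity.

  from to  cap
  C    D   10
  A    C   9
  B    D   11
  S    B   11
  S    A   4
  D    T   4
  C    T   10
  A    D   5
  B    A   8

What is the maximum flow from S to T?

Augment S→A→C→T: bottleneck 4, flow now 4.
Augment S→B→D→T: bottleneck 4, flow now 8.
Augment S→B→A→C→T: bottleneck 5, flow now 13.
No augmenting path remains; maximum flow = 13.
In the residual graph, reachable from S: {S, A, B, D}.
Min-cut edges: A→C (9), D→T (4); capacity 9 + 4 = 13.
This cut is saturated, so no flow can exceed 13.

13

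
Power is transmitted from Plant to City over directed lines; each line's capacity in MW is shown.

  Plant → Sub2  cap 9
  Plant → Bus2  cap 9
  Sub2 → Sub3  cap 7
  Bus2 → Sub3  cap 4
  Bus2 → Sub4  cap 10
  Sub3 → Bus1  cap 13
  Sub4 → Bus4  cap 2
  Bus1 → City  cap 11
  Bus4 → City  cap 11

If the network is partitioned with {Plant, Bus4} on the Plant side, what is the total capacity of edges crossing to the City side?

Edges leaving {Plant, Bus4}: Plant→Sub2 (9), Plant→Bus2 (9), Bus4→City (11).
Cut capacity = 9 + 9 + 11 = 29.

29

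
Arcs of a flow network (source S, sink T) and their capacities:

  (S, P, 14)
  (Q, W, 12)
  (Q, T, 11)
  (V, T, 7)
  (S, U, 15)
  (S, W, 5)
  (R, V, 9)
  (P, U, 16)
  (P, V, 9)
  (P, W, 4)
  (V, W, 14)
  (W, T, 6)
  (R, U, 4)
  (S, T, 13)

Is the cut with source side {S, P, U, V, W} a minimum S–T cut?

Given cut capacity: 13 + 7 + 6 = 26.
Augment S→T: bottleneck 13, flow now 13.
Augment S→W→T: bottleneck 5, flow now 18.
Augment S→P→V→T: bottleneck 7, flow now 25.
Augment S→P→W→T: bottleneck 1, flow now 26.
No augmenting path remains; maximum flow = 26.
Cut capacity 26 equals the max flow, so it is a minimum cut.

Yes — it is a minimum cut (capacity 26).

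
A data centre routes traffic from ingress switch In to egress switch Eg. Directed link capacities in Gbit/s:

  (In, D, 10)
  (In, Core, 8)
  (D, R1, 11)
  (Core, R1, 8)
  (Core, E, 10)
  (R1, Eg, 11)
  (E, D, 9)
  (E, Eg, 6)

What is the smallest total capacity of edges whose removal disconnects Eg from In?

Augment In→D→R1→Eg: bottleneck 10, flow now 10.
Augment In→Core→R1→Eg: bottleneck 1, flow now 11.
Augment In→Core→E→Eg: bottleneck 6, flow now 17.
No augmenting path remains; maximum flow = 17.
By max-flow min-cut, the minimum cut capacity equals the max flow.
In the residual graph, reachable from In: {In, D, Core, R1, E}.
Min-cut edges: R1→Eg (11), E→Eg (6); capacity 11 + 6 = 17.

17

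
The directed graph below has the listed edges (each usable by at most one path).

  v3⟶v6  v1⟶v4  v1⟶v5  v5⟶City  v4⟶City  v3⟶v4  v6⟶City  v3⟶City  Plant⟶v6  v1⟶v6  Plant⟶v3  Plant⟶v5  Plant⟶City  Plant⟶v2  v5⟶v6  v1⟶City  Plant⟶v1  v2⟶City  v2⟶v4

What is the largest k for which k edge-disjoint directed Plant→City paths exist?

6

Assign every edge capacity 1; by Menger, the answer equals the max flow.
Path Plant→City (+1); total 1.
Path Plant→v1→City (+1); total 2.
Path Plant→v2→City (+1); total 3.
Path Plant→v3→City (+1); total 4.
Path Plant→v5→City (+1); total 5.
Path Plant→v6→City (+1); total 6.
No residual Plant→City path; max flow = 6.
Certifying cut of size 6: {Plant→City, Plant→v1, Plant→v2, Plant→v3, Plant→v5, Plant→v6}.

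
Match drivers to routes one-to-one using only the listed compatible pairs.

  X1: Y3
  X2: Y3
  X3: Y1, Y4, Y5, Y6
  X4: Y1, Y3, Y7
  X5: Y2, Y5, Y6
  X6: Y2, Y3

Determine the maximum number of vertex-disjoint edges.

Unit-capacity flow: source→left, listed edges, right→sink; max matching = max flow.
Augmenting path X1→Y3 (+1); matched 1.
Augmenting path X3→Y1 (+1); matched 2.
Augmenting path X4→Y7 (+1); matched 3.
Augmenting path X5→Y2 (+1); matched 4.
Augmenting path X6→Y2→X5→Y5 (+1); matched 5.
No augmenting path remains; maximum matching = 5.
König certificate: {X3, X4, X5, X6, Y3} is a vertex cover of size 5 (every listed pair touches it), so no matching can be larger.

5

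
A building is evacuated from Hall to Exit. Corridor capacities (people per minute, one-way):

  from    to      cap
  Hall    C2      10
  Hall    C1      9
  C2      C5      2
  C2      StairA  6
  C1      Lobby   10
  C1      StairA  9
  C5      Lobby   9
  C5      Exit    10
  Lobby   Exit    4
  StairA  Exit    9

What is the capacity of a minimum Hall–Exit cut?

Augment Hall→C2→C5→Exit: bottleneck 2, flow now 2.
Augment Hall→C2→StairA→Exit: bottleneck 6, flow now 8.
Augment Hall→C1→Lobby→Exit: bottleneck 4, flow now 12.
Augment Hall→C1→StairA→Exit: bottleneck 3, flow now 15.
No augmenting path remains; maximum flow = 15.
By max-flow min-cut, the minimum cut capacity equals the max flow.
In the residual graph, reachable from Hall: {Hall, C2, C1, Lobby, StairA}.
Min-cut edges: C2→C5 (2), Lobby→Exit (4), StairA→Exit (9); capacity 2 + 4 + 9 = 15.

15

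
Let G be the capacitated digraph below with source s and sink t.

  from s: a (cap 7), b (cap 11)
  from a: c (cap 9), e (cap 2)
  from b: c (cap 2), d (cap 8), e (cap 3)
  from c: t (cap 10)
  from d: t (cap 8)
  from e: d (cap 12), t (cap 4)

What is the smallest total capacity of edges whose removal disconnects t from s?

Augment s→a→c→t: bottleneck 7, flow now 7.
Augment s→b→c→t: bottleneck 2, flow now 9.
Augment s→b→d→t: bottleneck 8, flow now 17.
Augment s→b→e→t: bottleneck 1, flow now 18.
No augmenting path remains; maximum flow = 18.
By max-flow min-cut, the minimum cut capacity equals the max flow.
In the residual graph, reachable from s: {s}.
Min-cut edges: s→a (7), s→b (11); capacity 7 + 11 = 18.

18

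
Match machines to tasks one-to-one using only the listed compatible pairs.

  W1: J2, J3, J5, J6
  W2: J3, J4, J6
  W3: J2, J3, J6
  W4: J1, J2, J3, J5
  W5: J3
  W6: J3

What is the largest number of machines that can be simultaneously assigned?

Unit-capacity flow: source→left, listed edges, right→sink; max matching = max flow.
Augmenting path W1→J2 (+1); matched 1.
Augmenting path W2→J3 (+1); matched 2.
Augmenting path W3→J6 (+1); matched 3.
Augmenting path W4→J1 (+1); matched 4.
Augmenting path W5→J3→W2→J4 (+1); matched 5.
No augmenting path remains; maximum matching = 5.
König certificate: {W1, W2, W3, W4, J3} is a vertex cover of size 5 (every listed pair touches it), so no matching can be larger.

5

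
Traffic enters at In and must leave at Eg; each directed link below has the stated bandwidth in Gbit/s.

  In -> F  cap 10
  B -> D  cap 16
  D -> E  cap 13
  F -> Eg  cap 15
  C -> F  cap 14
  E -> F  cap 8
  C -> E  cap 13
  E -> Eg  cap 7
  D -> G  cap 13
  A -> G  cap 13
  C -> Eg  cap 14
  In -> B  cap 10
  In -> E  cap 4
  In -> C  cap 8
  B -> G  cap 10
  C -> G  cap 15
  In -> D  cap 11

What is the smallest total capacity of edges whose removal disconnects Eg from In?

Augment In→C→Eg: bottleneck 8, flow now 8.
Augment In→E→Eg: bottleneck 4, flow now 12.
Augment In→F→Eg: bottleneck 10, flow now 22.
Augment In→D→E→Eg: bottleneck 3, flow now 25.
Augment In→D→E→F→Eg: bottleneck 5, flow now 30.
No augmenting path remains; maximum flow = 30.
By max-flow min-cut, the minimum cut capacity equals the max flow.
In the residual graph, reachable from In: {In, B, D, E, F, G}.
Min-cut edges: In→C (8), E→Eg (7), F→Eg (15); capacity 8 + 7 + 15 = 30.

30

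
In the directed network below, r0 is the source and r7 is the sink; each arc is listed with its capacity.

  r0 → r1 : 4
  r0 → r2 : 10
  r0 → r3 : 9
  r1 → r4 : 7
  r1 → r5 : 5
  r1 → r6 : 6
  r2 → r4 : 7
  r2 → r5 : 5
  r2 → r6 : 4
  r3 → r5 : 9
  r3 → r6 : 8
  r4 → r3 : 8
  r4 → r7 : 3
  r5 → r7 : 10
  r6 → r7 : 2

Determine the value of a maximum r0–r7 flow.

Augment r0→r1→r4→r7: bottleneck 3, flow now 3.
Augment r0→r1→r5→r7: bottleneck 1, flow now 4.
Augment r0→r2→r5→r7: bottleneck 5, flow now 9.
Augment r0→r2→r6→r7: bottleneck 2, flow now 11.
Augment r0→r3→r5→r7: bottleneck 4, flow now 15.
No augmenting path remains; maximum flow = 15.
In the residual graph, reachable from r0: {r0, r1, r2, r3, r4, r5, r6}.
Min-cut edges: r4→r7 (3), r5→r7 (10), r6→r7 (2); capacity 3 + 10 + 2 = 15.
This cut is saturated, so no flow can exceed 15.

15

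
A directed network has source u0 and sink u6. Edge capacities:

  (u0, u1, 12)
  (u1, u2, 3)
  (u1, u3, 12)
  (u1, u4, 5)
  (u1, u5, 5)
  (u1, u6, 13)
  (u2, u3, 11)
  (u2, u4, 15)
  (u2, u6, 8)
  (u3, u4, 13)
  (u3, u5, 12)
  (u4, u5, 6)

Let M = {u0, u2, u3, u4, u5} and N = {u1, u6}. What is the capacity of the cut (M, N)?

20

Edges leaving {u0, u2, u3, u4, u5}: u0→u1 (12), u2→u6 (8).
Cut capacity = 12 + 8 = 20.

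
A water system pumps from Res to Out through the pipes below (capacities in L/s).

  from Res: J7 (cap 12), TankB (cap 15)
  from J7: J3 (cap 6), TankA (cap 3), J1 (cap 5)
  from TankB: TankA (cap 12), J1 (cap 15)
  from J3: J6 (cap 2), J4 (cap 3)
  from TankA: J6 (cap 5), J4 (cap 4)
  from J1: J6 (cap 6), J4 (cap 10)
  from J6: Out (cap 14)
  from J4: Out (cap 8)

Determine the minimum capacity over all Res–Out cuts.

Augment Res→J7→J3→J6→Out: bottleneck 2, flow now 2.
Augment Res→J7→J3→J4→Out: bottleneck 3, flow now 5.
Augment Res→J7→TankA→J6→Out: bottleneck 3, flow now 8.
Augment Res→J7→J1→J6→Out: bottleneck 4, flow now 12.
Augment Res→TankB→TankA→J6→Out: bottleneck 2, flow now 14.
Augment Res→TankB→TankA→J4→Out: bottleneck 4, flow now 18.
Augment Res→TankB→J1→J6→Out: bottleneck 2, flow now 20.
Augment Res→TankB→J1→J4→Out: bottleneck 1, flow now 21.
No augmenting path remains; maximum flow = 21.
By max-flow min-cut, the minimum cut capacity equals the max flow.
In the residual graph, reachable from Res: {Res, J7, TankB, J3, TankA, J1, J4}.
Min-cut edges: J3→J6 (2), TankA→J6 (5), J1→J6 (6), J4→Out (8); capacity 2 + 5 + 6 + 8 = 21.

21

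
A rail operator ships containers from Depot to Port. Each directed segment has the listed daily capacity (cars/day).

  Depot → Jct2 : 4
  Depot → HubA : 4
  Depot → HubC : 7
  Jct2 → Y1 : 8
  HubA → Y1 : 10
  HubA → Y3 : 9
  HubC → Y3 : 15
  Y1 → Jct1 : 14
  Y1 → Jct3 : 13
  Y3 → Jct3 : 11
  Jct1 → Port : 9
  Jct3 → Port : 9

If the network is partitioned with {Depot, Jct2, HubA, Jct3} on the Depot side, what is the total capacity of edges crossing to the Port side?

Edges leaving {Depot, Jct2, HubA, Jct3}: Depot→HubC (7), Jct2→Y1 (8), HubA→Y1 (10), HubA→Y3 (9), Jct3→Port (9).
Cut capacity = 7 + 8 + 10 + 9 + 9 = 43.

43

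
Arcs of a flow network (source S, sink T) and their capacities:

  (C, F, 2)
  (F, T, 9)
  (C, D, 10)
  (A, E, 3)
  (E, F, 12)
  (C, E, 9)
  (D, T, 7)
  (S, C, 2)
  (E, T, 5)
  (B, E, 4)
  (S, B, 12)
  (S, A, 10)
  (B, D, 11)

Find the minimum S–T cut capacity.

16

Augment S→A→E→T: bottleneck 3, flow now 3.
Augment S→B→D→T: bottleneck 7, flow now 10.
Augment S→B→E→T: bottleneck 2, flow now 12.
Augment S→C→F→T: bottleneck 2, flow now 14.
Augment S→B→E→F→T: bottleneck 2, flow now 16.
No augmenting path remains; maximum flow = 16.
By max-flow min-cut, the minimum cut capacity equals the max flow.
In the residual graph, reachable from S: {S, A, B, D}.
Min-cut edges: S→C (2), A→E (3), B→E (4), D→T (7); capacity 2 + 3 + 4 + 7 = 16.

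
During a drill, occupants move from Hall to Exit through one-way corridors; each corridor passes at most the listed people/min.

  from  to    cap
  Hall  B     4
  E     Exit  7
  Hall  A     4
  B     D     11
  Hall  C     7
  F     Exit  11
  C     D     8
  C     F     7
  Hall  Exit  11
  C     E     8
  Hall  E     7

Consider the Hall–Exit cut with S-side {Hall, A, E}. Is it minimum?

No — its capacity is 29, but the minimum cut has capacity 25.

Given cut capacity: 4 + 7 + 11 + 7 = 29.
Augment Hall→Exit: bottleneck 11, flow now 11.
Augment Hall→E→Exit: bottleneck 7, flow now 18.
Augment Hall→C→F→Exit: bottleneck 7, flow now 25.
No augmenting path remains; maximum flow = 25.
In the residual graph, reachable from Hall: {Hall, A, B, D}.
Min-cut edges: Hall→C (7), Hall→E (7), Hall→Exit (11); capacity 7 + 7 + 11 = 25.
Cut capacity 29 exceeds the max flow 25, so it is not minimum.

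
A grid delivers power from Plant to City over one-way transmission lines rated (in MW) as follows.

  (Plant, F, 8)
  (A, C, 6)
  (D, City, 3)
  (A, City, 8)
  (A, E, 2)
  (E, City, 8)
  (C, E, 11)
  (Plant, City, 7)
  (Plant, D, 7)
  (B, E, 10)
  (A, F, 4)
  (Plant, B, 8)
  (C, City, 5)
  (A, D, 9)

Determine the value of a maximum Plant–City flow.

18

Augment Plant→City: bottleneck 7, flow now 7.
Augment Plant→D→City: bottleneck 3, flow now 10.
Augment Plant→B→E→City: bottleneck 8, flow now 18.
No augmenting path remains; maximum flow = 18.
In the residual graph, reachable from Plant: {Plant, D, F}.
Min-cut edges: Plant→B (8), Plant→City (7), D→City (3); capacity 8 + 7 + 3 = 18.
This cut is saturated, so no flow can exceed 18.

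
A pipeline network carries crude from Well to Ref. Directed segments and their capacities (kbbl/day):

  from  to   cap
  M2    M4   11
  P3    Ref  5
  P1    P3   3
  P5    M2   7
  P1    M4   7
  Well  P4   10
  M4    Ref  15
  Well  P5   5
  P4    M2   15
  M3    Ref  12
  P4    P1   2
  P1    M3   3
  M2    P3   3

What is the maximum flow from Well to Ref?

Augment Well→P4→P1→M4→Ref: bottleneck 2, flow now 2.
Augment Well→P4→M2→M4→Ref: bottleneck 8, flow now 10.
Augment Well→P5→M2→M4→Ref: bottleneck 3, flow now 13.
Augment Well→P5→M2→P3→Ref: bottleneck 2, flow now 15.
No augmenting path remains; maximum flow = 15.
In the residual graph, reachable from Well: {Well}.
Min-cut edges: Well→P4 (10), Well→P5 (5); capacity 10 + 5 = 15.
This cut is saturated, so no flow can exceed 15.

15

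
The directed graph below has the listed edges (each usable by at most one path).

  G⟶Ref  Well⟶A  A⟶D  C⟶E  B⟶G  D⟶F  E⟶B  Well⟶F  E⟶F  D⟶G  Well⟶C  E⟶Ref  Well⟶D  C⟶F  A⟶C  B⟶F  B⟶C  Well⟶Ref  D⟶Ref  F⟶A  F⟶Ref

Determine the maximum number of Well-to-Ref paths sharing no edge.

Assign every edge capacity 1; by Menger, the answer equals the max flow.
Path Well→Ref (+1); total 1.
Path Well→D→Ref (+1); total 2.
Path Well→F→Ref (+1); total 3.
Path Well→C→E→Ref (+1); total 4.
Path Well→A→D→G→Ref (+1); total 5.
No residual Well→Ref path; max flow = 5.
Certifying cut of size 5: {Well→A, Well→C, Well→D, Well→F, Well→Ref}.

5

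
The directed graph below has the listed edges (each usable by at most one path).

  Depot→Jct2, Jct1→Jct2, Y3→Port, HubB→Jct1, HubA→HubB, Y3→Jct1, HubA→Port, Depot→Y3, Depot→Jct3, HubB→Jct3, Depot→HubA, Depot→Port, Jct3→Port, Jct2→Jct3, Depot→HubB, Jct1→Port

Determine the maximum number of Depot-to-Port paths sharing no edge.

5

Assign every edge capacity 1; by Menger, the answer equals the max flow.
Path Depot→Port (+1); total 1.
Path Depot→HubA→Port (+1); total 2.
Path Depot→Jct3→Port (+1); total 3.
Path Depot→Y3→Port (+1); total 4.
Path Depot→HubB→Jct1→Port (+1); total 5.
No residual Depot→Port path; max flow = 5.
Certifying cut of size 5: {Depot→HubA, Depot→HubB, Depot→Port, Depot→Y3, Jct3→Port}.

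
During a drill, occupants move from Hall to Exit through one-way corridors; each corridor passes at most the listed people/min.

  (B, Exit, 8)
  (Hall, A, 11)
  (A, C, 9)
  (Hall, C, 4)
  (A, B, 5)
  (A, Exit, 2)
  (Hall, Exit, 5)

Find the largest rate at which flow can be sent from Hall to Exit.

Augment Hall→Exit: bottleneck 5, flow now 5.
Augment Hall→A→Exit: bottleneck 2, flow now 7.
Augment Hall→A→B→Exit: bottleneck 5, flow now 12.
No augmenting path remains; maximum flow = 12.
In the residual graph, reachable from Hall: {Hall, A, C}.
Min-cut edges: Hall→Exit (5), A→B (5), A→Exit (2); capacity 5 + 5 + 2 = 12.
This cut is saturated, so no flow can exceed 12.

12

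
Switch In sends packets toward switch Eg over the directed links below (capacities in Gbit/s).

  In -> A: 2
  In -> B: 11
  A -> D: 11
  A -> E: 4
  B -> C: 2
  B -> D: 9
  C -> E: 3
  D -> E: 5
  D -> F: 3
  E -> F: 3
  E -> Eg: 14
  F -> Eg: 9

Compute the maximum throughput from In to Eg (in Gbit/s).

Augment In→A→E→Eg: bottleneck 2, flow now 2.
Augment In→B→C→E→Eg: bottleneck 2, flow now 4.
Augment In→B→D→E→Eg: bottleneck 5, flow now 9.
Augment In→B→D→F→Eg: bottleneck 3, flow now 12.
No augmenting path remains; maximum flow = 12.
In the residual graph, reachable from In: {In, B, D}.
Min-cut edges: In→A (2), B→C (2), D→E (5), D→F (3); capacity 2 + 2 + 5 + 3 = 12.
This cut is saturated, so no flow can exceed 12.

12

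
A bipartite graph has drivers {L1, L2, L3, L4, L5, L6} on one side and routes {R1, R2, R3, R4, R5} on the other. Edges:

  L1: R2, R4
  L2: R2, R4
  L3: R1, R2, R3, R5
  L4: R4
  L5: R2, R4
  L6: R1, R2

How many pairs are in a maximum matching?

Unit-capacity flow: source→left, listed edges, right→sink; max matching = max flow.
Augmenting path L1→R2 (+1); matched 1.
Augmenting path L2→R4 (+1); matched 2.
Augmenting path L3→R1 (+1); matched 3.
Augmenting path L6→R1→L3→R3 (+1); matched 4.
No augmenting path remains; maximum matching = 4.
König certificate: {L3, L6, R2, R4} is a vertex cover of size 4 (every listed pair touches it), so no matching can be larger.

4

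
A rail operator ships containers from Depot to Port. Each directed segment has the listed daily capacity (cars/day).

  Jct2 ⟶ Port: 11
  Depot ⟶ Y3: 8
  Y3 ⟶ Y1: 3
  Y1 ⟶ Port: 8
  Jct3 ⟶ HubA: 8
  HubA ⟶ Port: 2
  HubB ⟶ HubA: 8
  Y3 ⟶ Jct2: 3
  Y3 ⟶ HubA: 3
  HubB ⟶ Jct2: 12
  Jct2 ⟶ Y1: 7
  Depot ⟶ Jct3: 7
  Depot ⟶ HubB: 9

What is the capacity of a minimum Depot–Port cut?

Augment Depot→HubB→Jct2→Port: bottleneck 9, flow now 9.
Augment Depot→Jct3→HubA→Port: bottleneck 2, flow now 11.
Augment Depot→Y3→Jct2→Port: bottleneck 2, flow now 13.
Augment Depot→Y3→Y1→Port: bottleneck 3, flow now 16.
Augment Depot→Y3→Jct2→Y1→Port: bottleneck 1, flow now 17.
No augmenting path remains; maximum flow = 17.
By max-flow min-cut, the minimum cut capacity equals the max flow.
In the residual graph, reachable from Depot: {Depot, Jct3, Y3, HubA}.
Min-cut edges: Depot→HubB (9), Y3→Jct2 (3), Y3→Y1 (3), HubA→Port (2); capacity 9 + 3 + 3 + 2 = 17.

17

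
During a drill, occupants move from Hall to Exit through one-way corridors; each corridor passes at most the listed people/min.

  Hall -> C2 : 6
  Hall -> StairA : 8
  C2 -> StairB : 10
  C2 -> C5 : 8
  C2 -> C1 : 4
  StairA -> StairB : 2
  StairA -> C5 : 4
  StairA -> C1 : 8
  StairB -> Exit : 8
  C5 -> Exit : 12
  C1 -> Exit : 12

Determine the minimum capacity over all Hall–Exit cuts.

14

Augment Hall→C2→StairB→Exit: bottleneck 6, flow now 6.
Augment Hall→StairA→StairB→Exit: bottleneck 2, flow now 8.
Augment Hall→StairA→C5→Exit: bottleneck 4, flow now 12.
Augment Hall→StairA→C1→Exit: bottleneck 2, flow now 14.
No augmenting path remains; maximum flow = 14.
By max-flow min-cut, the minimum cut capacity equals the max flow.
In the residual graph, reachable from Hall: {Hall}.
Min-cut edges: Hall→C2 (6), Hall→StairA (8); capacity 6 + 8 = 14.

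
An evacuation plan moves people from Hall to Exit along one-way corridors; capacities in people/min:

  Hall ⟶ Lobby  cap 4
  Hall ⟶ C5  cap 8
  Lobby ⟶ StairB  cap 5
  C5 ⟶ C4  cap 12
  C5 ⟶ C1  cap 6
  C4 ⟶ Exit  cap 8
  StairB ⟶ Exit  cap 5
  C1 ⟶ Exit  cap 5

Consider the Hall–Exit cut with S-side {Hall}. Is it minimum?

Given cut capacity: 4 + 8 = 12.
Augment Hall→Lobby→StairB→Exit: bottleneck 4, flow now 4.
Augment Hall→C5→C4→Exit: bottleneck 8, flow now 12.
No augmenting path remains; maximum flow = 12.
Cut capacity 12 equals the max flow, so it is a minimum cut.

Yes — it is a minimum cut (capacity 12).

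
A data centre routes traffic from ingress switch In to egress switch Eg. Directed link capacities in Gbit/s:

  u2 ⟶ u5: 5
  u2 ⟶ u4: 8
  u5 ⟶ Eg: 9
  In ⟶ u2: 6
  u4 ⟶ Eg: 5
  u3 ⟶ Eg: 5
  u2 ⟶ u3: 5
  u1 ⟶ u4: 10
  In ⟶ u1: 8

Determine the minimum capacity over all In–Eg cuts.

Augment In→u1→u4→Eg: bottleneck 5, flow now 5.
Augment In→u2→u3→Eg: bottleneck 5, flow now 10.
Augment In→u2→u5→Eg: bottleneck 1, flow now 11.
No augmenting path remains; maximum flow = 11.
By max-flow min-cut, the minimum cut capacity equals the max flow.
In the residual graph, reachable from In: {In, u1, u4}.
Min-cut edges: In→u2 (6), u4→Eg (5); capacity 6 + 5 = 11.

11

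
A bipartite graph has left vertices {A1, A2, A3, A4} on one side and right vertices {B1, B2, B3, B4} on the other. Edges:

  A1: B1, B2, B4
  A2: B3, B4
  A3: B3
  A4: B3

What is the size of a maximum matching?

Unit-capacity flow: source→left, listed edges, right→sink; max matching = max flow.
Augmenting path A1→B1 (+1); matched 1.
Augmenting path A2→B3 (+1); matched 2.
Augmenting path A3→B3→A2→B4 (+1); matched 3.
No augmenting path remains; maximum matching = 3.
König certificate: {A1, A2, B3} is a vertex cover of size 3 (every listed pair touches it), so no matching can be larger.

3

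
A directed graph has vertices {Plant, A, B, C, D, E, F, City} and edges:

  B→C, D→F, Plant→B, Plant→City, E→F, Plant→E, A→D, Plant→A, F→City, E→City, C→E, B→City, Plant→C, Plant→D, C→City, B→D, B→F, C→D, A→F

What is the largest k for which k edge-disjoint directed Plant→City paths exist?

Assign every edge capacity 1; by Menger, the answer equals the max flow.
Path Plant→City (+1); total 1.
Path Plant→B→City (+1); total 2.
Path Plant→C→City (+1); total 3.
Path Plant→E→City (+1); total 4.
Path Plant→A→F→City (+1); total 5.
No residual Plant→City path; max flow = 5.
Certifying cut of size 5: {F→City, Plant→B, Plant→C, Plant→City, Plant→E}.

5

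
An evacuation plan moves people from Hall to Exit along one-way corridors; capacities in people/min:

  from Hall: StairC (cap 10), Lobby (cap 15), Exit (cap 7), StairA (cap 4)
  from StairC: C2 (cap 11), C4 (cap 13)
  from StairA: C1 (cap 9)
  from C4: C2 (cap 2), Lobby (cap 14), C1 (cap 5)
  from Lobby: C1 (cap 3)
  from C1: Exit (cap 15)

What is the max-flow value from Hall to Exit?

19

Augment Hall→Exit: bottleneck 7, flow now 7.
Augment Hall→StairA→C1→Exit: bottleneck 4, flow now 11.
Augment Hall→Lobby→C1→Exit: bottleneck 3, flow now 14.
Augment Hall→StairC→C4→C1→Exit: bottleneck 5, flow now 19.
No augmenting path remains; maximum flow = 19.
In the residual graph, reachable from Hall: {Hall, StairC, C4, Lobby, C2}.
Min-cut edges: Hall→StairA (4), Hall→Exit (7), C4→C1 (5), Lobby→C1 (3); capacity 4 + 7 + 5 + 3 = 19.
This cut is saturated, so no flow can exceed 19.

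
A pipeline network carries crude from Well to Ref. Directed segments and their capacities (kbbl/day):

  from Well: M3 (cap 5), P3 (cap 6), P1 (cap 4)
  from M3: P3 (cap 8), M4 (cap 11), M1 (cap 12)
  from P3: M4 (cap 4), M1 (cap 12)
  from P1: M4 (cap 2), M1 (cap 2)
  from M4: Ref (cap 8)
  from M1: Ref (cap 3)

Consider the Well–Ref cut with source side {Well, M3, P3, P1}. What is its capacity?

43

Edges leaving {Well, M3, P3, P1}: M3→M4 (11), M3→M1 (12), P3→M4 (4), P3→M1 (12), P1→M4 (2), P1→M1 (2).
Cut capacity = 11 + 12 + 4 + 12 + 2 + 2 = 43.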